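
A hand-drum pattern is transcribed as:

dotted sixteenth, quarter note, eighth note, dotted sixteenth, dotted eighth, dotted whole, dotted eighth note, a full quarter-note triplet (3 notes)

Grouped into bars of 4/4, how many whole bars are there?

One bar of 4/4 = 32 thirty-second notes.
Working in thirty-second notes: dotted sixteenth = 3; quarter note = 8; eighth note = 4; dotted sixteenth = 3; dotted eighth = 6; dotted whole = 48; dotted eighth note = 6; a full quarter-note triplet (3 notes) (three triplet quarters span one half) = 16.
Adding: 3 + 8 + 4 + 3 + 6 + 48 + 6 + 16 = 94.
94 ÷ 32 = 2 complete bars with 30 left over.

2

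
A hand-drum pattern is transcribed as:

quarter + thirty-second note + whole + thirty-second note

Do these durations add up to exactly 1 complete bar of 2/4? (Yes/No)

One bar of 2/4 = 16 thirty-second notes.
Convert each value to thirty-second notes: quarter = 8; thirty-second note = 1; whole = 32; thirty-second note = 1.
Adding: 8 + 1 + 32 + 1 = 42.
42 exceeds 16, so the answer is No.

No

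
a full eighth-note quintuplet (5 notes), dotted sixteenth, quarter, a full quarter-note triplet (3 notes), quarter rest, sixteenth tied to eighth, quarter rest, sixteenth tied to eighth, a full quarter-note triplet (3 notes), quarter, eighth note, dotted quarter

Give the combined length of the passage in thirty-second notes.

111

Each duration in thirty-second notes: a full eighth-note quintuplet (5 notes) (five quintuplet eighths span one half) = 16; dotted sixteenth = 3; quarter = 8; a full quarter-note triplet (3 notes) (three triplet quarters span one half) = 16; quarter rest = 8; sixteenth tied to eighth (sixteenth + eighth) = 6; quarter rest = 8; sixteenth tied to eighth (sixteenth + eighth) = 6; a full quarter-note triplet (3 notes) (three triplet quarters span one half) = 16; quarter = 8; eighth note = 4; dotted quarter = 12.
Altogether 16 + 3 + 8 + 16 + 8 + 6 + 8 + 6 + 16 + 8 + 4 + 12 = 111 thirty-second notes.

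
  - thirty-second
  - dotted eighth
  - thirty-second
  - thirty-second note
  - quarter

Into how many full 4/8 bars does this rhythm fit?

One bar of 4/8 = 16 thirty-second notes.
Convert each value to thirty-second notes: thirty-second = 1; dotted eighth = 6; thirty-second = 1; thirty-second note = 1; quarter = 8.
Total: 1 + 6 + 1 + 1 + 8 = 17.
17 ÷ 16 = 1 complete bar with 1 left over.

1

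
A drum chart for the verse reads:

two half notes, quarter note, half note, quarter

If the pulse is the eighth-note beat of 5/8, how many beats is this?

16

One eighth-note beat = 2 sixteenth notes.
Express everything in sixteenth notes: half note = 8; half note = 8; quarter note = 4; half note = 8; quarter = 4.
Total: 8 + 8 + 4 + 8 + 4 = 32.
32 ÷ 2 = 16 beats.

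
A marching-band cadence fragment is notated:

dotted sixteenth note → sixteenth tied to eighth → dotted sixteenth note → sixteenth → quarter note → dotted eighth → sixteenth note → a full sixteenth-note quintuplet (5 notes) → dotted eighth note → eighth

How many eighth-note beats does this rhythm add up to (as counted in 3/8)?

12

One eighth-note beat = 4 thirty-second notes.
Convert each value to thirty-second notes: dotted sixteenth note = 3; sixteenth tied to eighth (sixteenth + eighth) = 6; dotted sixteenth note = 3; sixteenth = 2; quarter note = 8; dotted eighth = 6; sixteenth note = 2; a full sixteenth-note quintuplet (5 notes) (five quintuplet sixteenths span one quarter) = 8; dotted eighth note = 6; eighth = 4.
Altogether 3 + 6 + 3 + 2 + 8 + 6 + 2 + 8 + 6 + 4 = 48.
48 ÷ 4 = 12 beats.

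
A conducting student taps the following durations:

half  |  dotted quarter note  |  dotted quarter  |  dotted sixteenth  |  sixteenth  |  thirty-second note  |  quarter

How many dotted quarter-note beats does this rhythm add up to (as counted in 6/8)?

One dotted quarter-note beat = 12 thirty-second notes.
Working in thirty-second notes: half = 16; dotted quarter note = 12; dotted quarter = 12; dotted sixteenth = 3; sixteenth = 2; thirty-second note = 1; quarter = 8.
Sum: 16 + 12 + 12 + 3 + 2 + 1 + 8 = 54.
54 ÷ 12 = 4.5 beats.

4.5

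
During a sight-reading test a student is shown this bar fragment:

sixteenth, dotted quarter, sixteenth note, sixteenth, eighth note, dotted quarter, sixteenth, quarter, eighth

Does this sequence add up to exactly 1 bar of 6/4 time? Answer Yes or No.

Yes

One bar of 6/4 = 24 sixteenth notes.
In sixteenth notes: sixteenth = 1; dotted quarter = 6; sixteenth note = 1; sixteenth = 1; eighth note = 2; dotted quarter = 6; sixteenth = 1; quarter = 4; eighth = 2.
Adding: 1 + 6 + 1 + 1 + 2 + 6 + 1 + 4 + 2 = 24.
24 equals 24, so the answer is Yes.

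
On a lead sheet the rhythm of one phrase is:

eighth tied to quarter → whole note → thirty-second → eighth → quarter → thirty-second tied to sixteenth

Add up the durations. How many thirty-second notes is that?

Working in thirty-second notes: eighth tied to quarter (eighth + quarter) = 12; whole note = 32; thirty-second = 1; eighth = 4; quarter = 8; thirty-second tied to sixteenth (thirty-second + sixteenth) = 3.
Altogether 12 + 32 + 1 + 4 + 8 + 3 = 60 thirty-second notes.

60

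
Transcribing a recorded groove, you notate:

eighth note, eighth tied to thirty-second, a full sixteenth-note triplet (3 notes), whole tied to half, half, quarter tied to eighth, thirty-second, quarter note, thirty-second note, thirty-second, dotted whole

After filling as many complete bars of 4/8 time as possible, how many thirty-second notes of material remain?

4

One bar of 4/8 = 16 thirty-second notes.
Express everything in thirty-second notes: eighth note = 4; eighth tied to thirty-second (eighth + thirty-second) = 5; a full sixteenth-note triplet (3 notes) (three triplet sixteenths span one eighth) = 4; whole tied to half (whole + half) = 48; half = 16; quarter tied to eighth (quarter + eighth) = 12; thirty-second = 1; quarter note = 8; thirty-second note = 1; thirty-second = 1; dotted whole = 48.
Sum: 4 + 5 + 4 + 48 + 16 + 12 + 1 + 8 + 1 + 1 + 48 = 148.
148 ÷ 16 = 9 complete bars with 4 thirty-second notes remaining.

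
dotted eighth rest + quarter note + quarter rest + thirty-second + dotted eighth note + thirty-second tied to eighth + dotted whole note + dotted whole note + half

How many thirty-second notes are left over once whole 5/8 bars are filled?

6

One bar of 5/8 = 20 thirty-second notes.
In thirty-second notes: dotted eighth rest = 6; quarter note = 8; quarter rest = 8; thirty-second = 1; dotted eighth note = 6; thirty-second tied to eighth (thirty-second + eighth) = 5; dotted whole note = 48; dotted whole note = 48; half = 16.
Total: 6 + 8 + 8 + 1 + 6 + 5 + 48 + 48 + 16 = 146.
146 ÷ 20 = 7 complete bars with 6 thirty-second notes remaining.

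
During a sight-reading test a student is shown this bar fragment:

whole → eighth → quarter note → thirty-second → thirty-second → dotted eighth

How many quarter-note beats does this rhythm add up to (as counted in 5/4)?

One quarter-note beat = 8 thirty-second notes.
In thirty-second notes: whole = 32; eighth = 4; quarter note = 8; thirty-second = 1; thirty-second = 1; dotted eighth = 6.
Total: 32 + 4 + 8 + 1 + 1 + 6 = 52.
52 ÷ 8 = 6.5 beats.

6.5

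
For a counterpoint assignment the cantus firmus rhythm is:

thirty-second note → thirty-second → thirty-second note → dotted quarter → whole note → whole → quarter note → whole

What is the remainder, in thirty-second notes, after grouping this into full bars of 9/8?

11

One bar of 9/8 = 36 thirty-second notes.
Each duration in thirty-second notes: thirty-second note = 1; thirty-second = 1; thirty-second note = 1; dotted quarter = 12; whole note = 32; whole = 32; quarter note = 8; whole = 32.
Altogether 1 + 1 + 1 + 12 + 32 + 32 + 8 + 32 = 119.
119 ÷ 36 = 3 complete bars with 11 thirty-second notes remaining.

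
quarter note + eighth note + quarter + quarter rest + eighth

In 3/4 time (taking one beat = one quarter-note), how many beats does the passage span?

One quarter-note beat = 2 eighth notes.
In eighth notes: quarter note = 2; eighth note = 1; quarter = 2; quarter rest = 2; eighth = 1.
Total: 2 + 1 + 2 + 2 + 1 = 8.
8 ÷ 2 = 4 beats.

4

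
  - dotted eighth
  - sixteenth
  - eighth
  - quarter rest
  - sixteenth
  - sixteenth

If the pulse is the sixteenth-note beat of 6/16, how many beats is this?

12

One sixteenth-note beat = 2 thirty-second notes.
Each duration in thirty-second notes: dotted eighth = 6; sixteenth = 2; eighth = 4; quarter rest = 8; sixteenth = 2; sixteenth = 2.
Adding: 6 + 2 + 4 + 8 + 2 + 2 = 24.
24 ÷ 2 = 12 beats.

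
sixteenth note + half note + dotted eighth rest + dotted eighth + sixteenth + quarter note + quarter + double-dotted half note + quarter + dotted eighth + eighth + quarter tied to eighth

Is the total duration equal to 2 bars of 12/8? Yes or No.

One bar of 12/8 = 24 sixteenth notes, so 2 bars = 48.
Express everything in sixteenth notes: sixteenth note = 1; half note = 8; dotted eighth rest = 3; dotted eighth = 3; sixteenth = 1; quarter note = 4; quarter = 4; double-dotted half note = 14; quarter = 4; dotted eighth = 3; eighth = 2; quarter tied to eighth (quarter + eighth) = 6.
Sum: 1 + 8 + 3 + 3 + 1 + 4 + 4 + 14 + 4 + 3 + 2 + 6 = 53.
53 exceeds 48, so the answer is No.

No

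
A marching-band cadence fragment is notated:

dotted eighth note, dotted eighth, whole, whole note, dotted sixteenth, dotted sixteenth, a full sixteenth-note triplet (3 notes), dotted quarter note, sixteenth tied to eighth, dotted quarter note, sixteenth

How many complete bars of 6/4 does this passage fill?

2

One bar of 6/4 = 48 thirty-second notes.
Working in thirty-second notes: dotted eighth note = 6; dotted eighth = 6; whole = 32; whole note = 32; dotted sixteenth = 3; dotted sixteenth = 3; a full sixteenth-note triplet (3 notes) (three triplet sixteenths span one eighth) = 4; dotted quarter note = 12; sixteenth tied to eighth (sixteenth + eighth) = 6; dotted quarter note = 12; sixteenth = 2.
Adding: 6 + 6 + 32 + 32 + 3 + 3 + 4 + 12 + 6 + 12 + 2 = 118.
118 ÷ 48 = 2 complete bars with 22 left over.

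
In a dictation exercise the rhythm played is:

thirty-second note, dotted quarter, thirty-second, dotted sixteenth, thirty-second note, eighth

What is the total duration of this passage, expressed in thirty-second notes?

22

Express everything in thirty-second notes: thirty-second note = 1; dotted quarter = 12; thirty-second = 1; dotted sixteenth = 3; thirty-second note = 1; eighth = 4.
Altogether 1 + 12 + 1 + 3 + 1 + 4 = 22 thirty-second notes.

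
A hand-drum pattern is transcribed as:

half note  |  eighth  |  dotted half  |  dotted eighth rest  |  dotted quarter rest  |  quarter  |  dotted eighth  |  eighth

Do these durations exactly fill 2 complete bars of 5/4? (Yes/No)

Yes

One bar of 5/4 = 20 sixteenth notes, so 2 bars = 40.
Convert each value to sixteenth notes: half note = 8; eighth = 2; dotted half = 12; dotted eighth rest = 3; dotted quarter rest = 6; quarter = 4; dotted eighth = 3; eighth = 2.
Altogether 8 + 2 + 12 + 3 + 6 + 4 + 3 + 2 = 40.
40 equals 40, so the answer is Yes.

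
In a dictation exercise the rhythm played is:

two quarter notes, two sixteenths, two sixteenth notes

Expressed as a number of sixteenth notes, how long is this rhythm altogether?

Each duration in sixteenth notes: quarter note = 4; quarter note = 4; sixteenth = 1; sixteenth = 1; sixteenth note = 1; sixteenth note = 1.
Sum: 4 + 4 + 1 + 1 + 1 + 1 = 12 sixteenth notes.

12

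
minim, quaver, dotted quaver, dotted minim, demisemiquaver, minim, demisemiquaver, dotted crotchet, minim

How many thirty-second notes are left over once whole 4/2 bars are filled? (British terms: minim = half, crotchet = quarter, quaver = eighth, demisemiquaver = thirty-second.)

32

One bar of 4/2 = 64 thirty-second notes.
Working in thirty-second notes: minim = 16; quaver = 4; dotted quaver = 6; dotted minim = 24; demisemiquaver = 1; minim = 16; demisemiquaver = 1; dotted crotchet = 12; minim = 16.
Altogether 16 + 4 + 6 + 24 + 1 + 16 + 1 + 12 + 16 = 96.
96 ÷ 64 = 1 complete bar with 32 thirty-second notes remaining.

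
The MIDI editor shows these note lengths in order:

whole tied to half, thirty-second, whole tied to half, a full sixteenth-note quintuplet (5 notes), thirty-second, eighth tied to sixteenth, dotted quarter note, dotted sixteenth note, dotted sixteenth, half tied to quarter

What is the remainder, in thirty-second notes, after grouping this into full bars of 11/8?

22

One bar of 11/8 = 44 thirty-second notes.
In thirty-second notes: whole tied to half (whole + half) = 48; thirty-second = 1; whole tied to half (whole + half) = 48; a full sixteenth-note quintuplet (5 notes) (five quintuplet sixteenths span one quarter) = 8; thirty-second = 1; eighth tied to sixteenth (eighth + sixteenth) = 6; dotted quarter note = 12; dotted sixteenth note = 3; dotted sixteenth = 3; half tied to quarter (half + quarter) = 24.
Sum: 48 + 1 + 48 + 8 + 1 + 6 + 12 + 3 + 3 + 24 = 154.
154 ÷ 44 = 3 complete bars with 22 thirty-second notes remaining.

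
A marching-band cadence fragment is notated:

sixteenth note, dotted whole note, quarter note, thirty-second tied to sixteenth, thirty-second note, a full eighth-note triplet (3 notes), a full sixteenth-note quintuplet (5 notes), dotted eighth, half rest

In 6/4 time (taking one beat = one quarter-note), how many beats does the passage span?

One quarter-note beat = 8 thirty-second notes.
Each duration in thirty-second notes: sixteenth note = 2; dotted whole note = 48; quarter note = 8; thirty-second tied to sixteenth (thirty-second + sixteenth) = 3; thirty-second note = 1; a full eighth-note triplet (3 notes) (three triplet eighths span one quarter) = 8; a full sixteenth-note quintuplet (5 notes) (five quintuplet sixteenths span one quarter) = 8; dotted eighth = 6; half rest = 16.
Total: 2 + 48 + 8 + 3 + 1 + 8 + 8 + 6 + 16 = 100.
100 ÷ 8 = 12.5 beats.

12.5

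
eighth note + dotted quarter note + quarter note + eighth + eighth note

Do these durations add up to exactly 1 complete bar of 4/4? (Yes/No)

Yes

One bar of 4/4 = 8 eighth notes.
In eighth notes: eighth note = 1; dotted quarter note = 3; quarter note = 2; eighth = 1; eighth note = 1.
Sum: 1 + 3 + 2 + 1 + 1 = 8.
8 equals 8, so the answer is Yes.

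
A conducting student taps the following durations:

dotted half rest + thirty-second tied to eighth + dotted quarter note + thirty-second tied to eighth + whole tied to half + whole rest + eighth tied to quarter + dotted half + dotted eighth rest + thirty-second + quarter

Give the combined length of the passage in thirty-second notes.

177

Each duration in thirty-second notes: dotted half rest = 24; thirty-second tied to eighth (thirty-second + eighth) = 5; dotted quarter note = 12; thirty-second tied to eighth (thirty-second + eighth) = 5; whole tied to half (whole + half) = 48; whole rest = 32; eighth tied to quarter (eighth + quarter) = 12; dotted half = 24; dotted eighth rest = 6; thirty-second = 1; quarter = 8.
Altogether 24 + 5 + 12 + 5 + 48 + 32 + 12 + 24 + 6 + 1 + 8 = 177 thirty-second notes.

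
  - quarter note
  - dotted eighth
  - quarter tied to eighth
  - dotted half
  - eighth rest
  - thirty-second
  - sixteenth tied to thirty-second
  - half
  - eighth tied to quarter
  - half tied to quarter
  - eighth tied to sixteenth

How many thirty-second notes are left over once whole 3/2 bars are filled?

20

One bar of 3/2 = 48 thirty-second notes.
Express everything in thirty-second notes: quarter note = 8; dotted eighth = 6; quarter tied to eighth (quarter + eighth) = 12; dotted half = 24; eighth rest = 4; thirty-second = 1; sixteenth tied to thirty-second (sixteenth + thirty-second) = 3; half = 16; eighth tied to quarter (eighth + quarter) = 12; half tied to quarter (half + quarter) = 24; eighth tied to sixteenth (eighth + sixteenth) = 6.
Sum: 8 + 6 + 12 + 24 + 4 + 1 + 3 + 16 + 12 + 24 + 6 = 116.
116 ÷ 48 = 2 complete bars with 20 thirty-second notes remaining.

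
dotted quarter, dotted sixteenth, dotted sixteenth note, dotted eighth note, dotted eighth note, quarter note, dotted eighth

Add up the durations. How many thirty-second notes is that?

Express everything in thirty-second notes: dotted quarter = 12; dotted sixteenth = 3; dotted sixteenth note = 3; dotted eighth note = 6; dotted eighth note = 6; quarter note = 8; dotted eighth = 6.
Total: 12 + 3 + 3 + 6 + 6 + 8 + 6 = 44 thirty-second notes.

44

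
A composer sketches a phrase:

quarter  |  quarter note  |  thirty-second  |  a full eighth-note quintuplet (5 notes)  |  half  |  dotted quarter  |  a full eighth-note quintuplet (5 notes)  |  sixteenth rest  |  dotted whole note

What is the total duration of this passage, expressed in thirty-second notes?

127

Working in thirty-second notes: quarter = 8; quarter note = 8; thirty-second = 1; a full eighth-note quintuplet (5 notes) (five quintuplet eighths span one half) = 16; half = 16; dotted quarter = 12; a full eighth-note quintuplet (5 notes) (five quintuplet eighths span one half) = 16; sixteenth rest = 2; dotted whole note = 48.
Altogether 8 + 8 + 1 + 16 + 16 + 12 + 16 + 2 + 48 = 127 thirty-second notes.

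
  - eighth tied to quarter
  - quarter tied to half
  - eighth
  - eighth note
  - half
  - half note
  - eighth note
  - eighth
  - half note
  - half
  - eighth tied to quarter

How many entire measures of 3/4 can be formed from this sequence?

One bar of 3/4 = 6 eighth notes.
Convert each value to eighth notes: eighth tied to quarter (eighth + quarter) = 3; quarter tied to half (quarter + half) = 6; eighth = 1; eighth note = 1; half = 4; half note = 4; eighth note = 1; eighth = 1; half note = 4; half = 4; eighth tied to quarter (eighth + quarter) = 3.
Adding: 3 + 6 + 1 + 1 + 4 + 4 + 1 + 1 + 4 + 4 + 3 = 32.
32 ÷ 6 = 5 complete bars with 2 left over.

5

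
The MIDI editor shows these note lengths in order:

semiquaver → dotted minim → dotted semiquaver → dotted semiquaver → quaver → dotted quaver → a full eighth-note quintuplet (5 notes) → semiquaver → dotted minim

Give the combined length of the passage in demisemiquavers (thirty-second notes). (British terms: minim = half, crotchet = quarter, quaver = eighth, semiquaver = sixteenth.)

84

Working in thirty-second notes: semiquaver = 2; dotted minim = 24; dotted semiquaver = 3; dotted semiquaver = 3; quaver = 4; dotted quaver = 6; a full eighth-note quintuplet (5 notes) (five quintuplet eighths span one half) = 16; semiquaver = 2; dotted minim = 24.
Sum: 2 + 24 + 3 + 3 + 4 + 6 + 16 + 2 + 24 = 84 thirty-second notes.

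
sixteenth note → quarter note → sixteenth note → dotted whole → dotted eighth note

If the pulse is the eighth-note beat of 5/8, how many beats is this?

One eighth-note beat = 2 sixteenth notes.
Working in sixteenth notes: sixteenth note = 1; quarter note = 4; sixteenth note = 1; dotted whole = 24; dotted eighth note = 3.
Altogether 1 + 4 + 1 + 24 + 3 = 33.
33 ÷ 2 = 16.5 beats.

16.5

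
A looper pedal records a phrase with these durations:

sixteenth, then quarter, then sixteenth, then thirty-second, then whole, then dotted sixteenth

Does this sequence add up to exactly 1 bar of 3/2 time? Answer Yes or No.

One bar of 3/2 = 48 thirty-second notes.
Express everything in thirty-second notes: sixteenth = 2; quarter = 8; sixteenth = 2; thirty-second = 1; whole = 32; dotted sixteenth = 3.
Sum: 2 + 8 + 2 + 1 + 32 + 3 = 48.
48 equals 48, so the answer is Yes.

Yes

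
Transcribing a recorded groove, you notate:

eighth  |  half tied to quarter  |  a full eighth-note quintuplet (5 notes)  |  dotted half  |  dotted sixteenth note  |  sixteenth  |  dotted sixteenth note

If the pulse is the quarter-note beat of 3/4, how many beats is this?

9.5

One quarter-note beat = 8 thirty-second notes.
In thirty-second notes: eighth = 4; half tied to quarter (half + quarter) = 24; a full eighth-note quintuplet (5 notes) (five quintuplet eighths span one half) = 16; dotted half = 24; dotted sixteenth note = 3; sixteenth = 2; dotted sixteenth note = 3.
Adding: 4 + 24 + 16 + 24 + 3 + 2 + 3 = 76.
76 ÷ 8 = 9.5 beats.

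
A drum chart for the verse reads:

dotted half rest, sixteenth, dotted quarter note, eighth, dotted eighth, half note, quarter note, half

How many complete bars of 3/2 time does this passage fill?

One bar of 3/2 = 24 sixteenth notes.
In sixteenth notes: dotted half rest = 12; sixteenth = 1; dotted quarter note = 6; eighth = 2; dotted eighth = 3; half note = 8; quarter note = 4; half = 8.
Sum: 12 + 1 + 6 + 2 + 3 + 8 + 4 + 8 = 44.
44 ÷ 24 = 1 complete bar with 20 left over.

1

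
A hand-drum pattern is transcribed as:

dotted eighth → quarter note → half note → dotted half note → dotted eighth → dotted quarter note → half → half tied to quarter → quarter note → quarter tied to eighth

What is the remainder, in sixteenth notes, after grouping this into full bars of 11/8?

One bar of 11/8 = 22 sixteenth notes.
Working in sixteenth notes: dotted eighth = 3; quarter note = 4; half note = 8; dotted half note = 12; dotted eighth = 3; dotted quarter note = 6; half = 8; half tied to quarter (half + quarter) = 12; quarter note = 4; quarter tied to eighth (quarter + eighth) = 6.
Sum: 3 + 4 + 8 + 12 + 3 + 6 + 8 + 12 + 4 + 6 = 66.
66 ÷ 22 = 3 complete bars with 0 sixteenth notes remaining.

0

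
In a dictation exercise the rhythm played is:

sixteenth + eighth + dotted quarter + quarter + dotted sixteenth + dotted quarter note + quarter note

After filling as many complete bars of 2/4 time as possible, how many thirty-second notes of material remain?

One bar of 2/4 = 16 thirty-second notes.
In thirty-second notes: sixteenth = 2; eighth = 4; dotted quarter = 12; quarter = 8; dotted sixteenth = 3; dotted quarter note = 12; quarter note = 8.
Adding: 2 + 4 + 12 + 8 + 3 + 12 + 8 = 49.
49 ÷ 16 = 3 complete bars with 1 thirty-second note remaining.

1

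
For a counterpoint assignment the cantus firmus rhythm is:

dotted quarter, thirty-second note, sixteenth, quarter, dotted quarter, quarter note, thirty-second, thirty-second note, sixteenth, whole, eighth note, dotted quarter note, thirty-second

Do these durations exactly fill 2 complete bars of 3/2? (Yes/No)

One bar of 3/2 = 48 thirty-second notes, so 2 bars = 96.
Express everything in thirty-second notes: dotted quarter = 12; thirty-second note = 1; sixteenth = 2; quarter = 8; dotted quarter = 12; quarter note = 8; thirty-second = 1; thirty-second note = 1; sixteenth = 2; whole = 32; eighth note = 4; dotted quarter note = 12; thirty-second = 1.
Altogether 12 + 1 + 2 + 8 + 12 + 8 + 1 + 1 + 2 + 32 + 4 + 12 + 1 = 96.
96 equals 96, so the answer is Yes.

Yes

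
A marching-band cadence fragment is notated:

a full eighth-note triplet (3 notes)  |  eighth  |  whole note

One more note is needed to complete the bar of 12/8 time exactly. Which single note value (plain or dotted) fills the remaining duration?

The bar of 12/8 = 12 eighth notes.
Working in eighth notes: a full eighth-note triplet (3 notes) (three triplet eighths span one quarter) = 2; eighth = 1; whole note = 8.
Adding: 2 + 1 + 8 = 11.
Remaining: 12 − 11 = 1 eighth note, which is a eighth note.

eighth note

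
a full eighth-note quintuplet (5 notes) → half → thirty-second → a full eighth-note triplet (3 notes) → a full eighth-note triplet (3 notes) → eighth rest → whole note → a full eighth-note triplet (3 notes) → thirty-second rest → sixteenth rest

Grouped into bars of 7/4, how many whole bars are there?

One bar of 7/4 = 56 thirty-second notes.
In thirty-second notes: a full eighth-note quintuplet (5 notes) (five quintuplet eighths span one half) = 16; half = 16; thirty-second = 1; a full eighth-note triplet (3 notes) (three triplet eighths span one quarter) = 8; a full eighth-note triplet (3 notes) (three triplet eighths span one quarter) = 8; eighth rest = 4; whole note = 32; a full eighth-note triplet (3 notes) (three triplet eighths span one quarter) = 8; thirty-second rest = 1; sixteenth rest = 2.
Altogether 16 + 16 + 1 + 8 + 8 + 4 + 32 + 8 + 1 + 2 = 96.
96 ÷ 56 = 1 complete bar with 40 left over.

1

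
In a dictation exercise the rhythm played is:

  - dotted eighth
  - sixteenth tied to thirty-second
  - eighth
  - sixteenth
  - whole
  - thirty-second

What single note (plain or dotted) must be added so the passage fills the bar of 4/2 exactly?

half note

The bar of 4/2 = 64 thirty-second notes.
Convert each value to thirty-second notes: dotted eighth = 6; sixteenth tied to thirty-second (sixteenth + thirty-second) = 3; eighth = 4; sixteenth = 2; whole = 32; thirty-second = 1.
Total: 6 + 3 + 4 + 2 + 32 + 1 = 48.
Remaining: 64 − 48 = 16 thirty-second notes, which is a half note.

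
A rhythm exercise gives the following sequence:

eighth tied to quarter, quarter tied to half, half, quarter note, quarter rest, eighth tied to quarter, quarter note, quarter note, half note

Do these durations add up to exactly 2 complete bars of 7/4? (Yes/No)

Yes

One bar of 7/4 = 14 eighth notes, so 2 bars = 28.
Convert each value to eighth notes: eighth tied to quarter (eighth + quarter) = 3; quarter tied to half (quarter + half) = 6; half = 4; quarter note = 2; quarter rest = 2; eighth tied to quarter (eighth + quarter) = 3; quarter note = 2; quarter note = 2; half note = 4.
Total: 3 + 6 + 4 + 2 + 2 + 3 + 2 + 2 + 4 = 28.
28 equals 28, so the answer is Yes.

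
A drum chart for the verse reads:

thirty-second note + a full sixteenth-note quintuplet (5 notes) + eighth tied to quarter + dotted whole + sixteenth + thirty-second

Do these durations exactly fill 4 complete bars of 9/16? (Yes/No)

Yes

One bar of 9/16 = 18 thirty-second notes, so 4 bars = 72.
Convert each value to thirty-second notes: thirty-second note = 1; a full sixteenth-note quintuplet (5 notes) (five quintuplet sixteenths span one quarter) = 8; eighth tied to quarter (eighth + quarter) = 12; dotted whole = 48; sixteenth = 2; thirty-second = 1.
Sum: 1 + 8 + 12 + 48 + 2 + 1 = 72.
72 equals 72, so the answer is Yes.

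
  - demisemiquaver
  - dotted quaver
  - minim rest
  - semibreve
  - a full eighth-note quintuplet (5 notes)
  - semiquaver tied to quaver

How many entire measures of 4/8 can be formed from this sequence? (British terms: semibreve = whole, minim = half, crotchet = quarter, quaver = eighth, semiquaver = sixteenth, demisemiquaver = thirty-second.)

One bar of 4/8 = 16 thirty-second notes.
Convert each value to thirty-second notes: demisemiquaver = 1; dotted quaver = 6; minim rest = 16; semibreve = 32; a full eighth-note quintuplet (5 notes) (five quintuplet eighths span one half) = 16; semiquaver tied to quaver (semiquaver + quaver) = 6.
Altogether 1 + 6 + 16 + 32 + 16 + 6 = 77.
77 ÷ 16 = 4 complete bars with 13 left over.

4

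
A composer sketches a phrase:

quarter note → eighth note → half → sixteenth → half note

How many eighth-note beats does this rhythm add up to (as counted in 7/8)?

One eighth-note beat = 2 sixteenth notes.
Convert each value to sixteenth notes: quarter note = 4; eighth note = 2; half = 8; sixteenth = 1; half note = 8.
Sum: 4 + 2 + 8 + 1 + 8 = 23.
23 ÷ 2 = 11.5 beats.

11.5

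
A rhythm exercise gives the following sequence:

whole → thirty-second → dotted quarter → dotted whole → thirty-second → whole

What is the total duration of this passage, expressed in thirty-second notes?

126

Convert each value to thirty-second notes: whole = 32; thirty-second = 1; dotted quarter = 12; dotted whole = 48; thirty-second = 1; whole = 32.
Adding: 32 + 1 + 12 + 48 + 1 + 32 = 126 thirty-second notes.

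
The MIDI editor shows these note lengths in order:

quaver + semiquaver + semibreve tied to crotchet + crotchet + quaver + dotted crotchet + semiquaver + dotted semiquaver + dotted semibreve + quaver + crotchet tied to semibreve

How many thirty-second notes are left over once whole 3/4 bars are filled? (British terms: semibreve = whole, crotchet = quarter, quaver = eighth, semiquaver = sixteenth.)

23

One bar of 3/4 = 24 thirty-second notes.
In thirty-second notes: quaver = 4; semiquaver = 2; semibreve tied to crotchet (semibreve + crotchet) = 40; crotchet = 8; quaver = 4; dotted crotchet = 12; semiquaver = 2; dotted semiquaver = 3; dotted semibreve = 48; quaver = 4; crotchet tied to semibreve (crotchet + semibreve) = 40.
Adding: 4 + 2 + 40 + 8 + 4 + 12 + 2 + 3 + 48 + 4 + 40 = 167.
167 ÷ 24 = 6 complete bars with 23 thirty-second notes remaining.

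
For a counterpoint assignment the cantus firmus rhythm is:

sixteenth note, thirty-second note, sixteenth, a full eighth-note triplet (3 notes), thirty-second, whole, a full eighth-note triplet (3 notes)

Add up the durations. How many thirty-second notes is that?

54

In thirty-second notes: sixteenth note = 2; thirty-second note = 1; sixteenth = 2; a full eighth-note triplet (3 notes) (three triplet eighths span one quarter) = 8; thirty-second = 1; whole = 32; a full eighth-note triplet (3 notes) (three triplet eighths span one quarter) = 8.
Sum: 2 + 1 + 2 + 8 + 1 + 32 + 8 = 54 thirty-second notes.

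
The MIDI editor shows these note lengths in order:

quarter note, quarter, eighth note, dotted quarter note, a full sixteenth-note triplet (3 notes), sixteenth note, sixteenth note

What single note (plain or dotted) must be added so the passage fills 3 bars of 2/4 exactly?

3 bars of 2/4 = 24 sixteenth notes.
Express everything in sixteenth notes: quarter note = 4; quarter = 4; eighth note = 2; dotted quarter note = 6; a full sixteenth-note triplet (3 notes) (three triplet sixteenths span one eighth) = 2; sixteenth note = 1; sixteenth note = 1.
Total: 4 + 4 + 2 + 6 + 2 + 1 + 1 = 20.
Remaining: 24 − 20 = 4 sixteenth notes, which is a quarter note.

quarter note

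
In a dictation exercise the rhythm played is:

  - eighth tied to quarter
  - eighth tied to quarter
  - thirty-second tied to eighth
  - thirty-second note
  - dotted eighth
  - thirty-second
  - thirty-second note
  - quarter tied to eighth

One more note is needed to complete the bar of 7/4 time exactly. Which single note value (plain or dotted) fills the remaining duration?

The bar of 7/4 = 56 thirty-second notes.
Working in thirty-second notes: eighth tied to quarter (eighth + quarter) = 12; eighth tied to quarter (eighth + quarter) = 12; thirty-second tied to eighth (thirty-second + eighth) = 5; thirty-second note = 1; dotted eighth = 6; thirty-second = 1; thirty-second note = 1; quarter tied to eighth (quarter + eighth) = 12.
Altogether 12 + 12 + 5 + 1 + 6 + 1 + 1 + 12 = 50.
Remaining: 56 − 50 = 6 thirty-second notes, which is a dotted eighth note.

dotted eighth note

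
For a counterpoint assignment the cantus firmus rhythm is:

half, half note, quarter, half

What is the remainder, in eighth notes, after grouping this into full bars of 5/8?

One bar of 5/8 = 5 eighth notes.
Working in eighth notes: half = 4; half note = 4; quarter = 2; half = 4.
Total: 4 + 4 + 2 + 4 = 14.
14 ÷ 5 = 2 complete bars with 4 eighth notes remaining.

4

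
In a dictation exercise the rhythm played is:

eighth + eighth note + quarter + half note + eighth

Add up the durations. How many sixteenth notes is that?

18

In sixteenth notes: eighth = 2; eighth note = 2; quarter = 4; half note = 8; eighth = 2.
Total: 2 + 2 + 4 + 8 + 2 = 18 sixteenth notes.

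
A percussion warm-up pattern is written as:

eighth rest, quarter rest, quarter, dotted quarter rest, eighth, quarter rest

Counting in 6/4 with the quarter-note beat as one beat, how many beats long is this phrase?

One quarter-note beat = 2 eighth notes.
Convert each value to eighth notes: eighth rest = 1; quarter rest = 2; quarter = 2; dotted quarter rest = 3; eighth = 1; quarter rest = 2.
Adding: 1 + 2 + 2 + 3 + 1 + 2 = 11.
11 ÷ 2 = 5.5 beats.

5.5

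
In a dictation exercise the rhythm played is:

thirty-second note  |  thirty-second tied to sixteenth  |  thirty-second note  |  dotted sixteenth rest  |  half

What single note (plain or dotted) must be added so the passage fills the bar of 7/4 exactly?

The bar of 7/4 = 56 thirty-second notes.
Convert each value to thirty-second notes: thirty-second note = 1; thirty-second tied to sixteenth (thirty-second + sixteenth) = 3; thirty-second note = 1; dotted sixteenth rest = 3; half = 16.
Adding: 1 + 3 + 1 + 3 + 16 = 24.
Remaining: 56 − 24 = 32 thirty-second notes, which is a whole note.

whole note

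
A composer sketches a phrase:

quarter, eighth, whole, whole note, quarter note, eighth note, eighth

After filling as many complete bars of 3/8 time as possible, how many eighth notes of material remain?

One bar of 3/8 = 3 eighth notes.
Convert each value to eighth notes: quarter = 2; eighth = 1; whole = 8; whole note = 8; quarter note = 2; eighth note = 1; eighth = 1.
Sum: 2 + 1 + 8 + 8 + 2 + 1 + 1 = 23.
23 ÷ 3 = 7 complete bars with 2 eighth notes remaining.

2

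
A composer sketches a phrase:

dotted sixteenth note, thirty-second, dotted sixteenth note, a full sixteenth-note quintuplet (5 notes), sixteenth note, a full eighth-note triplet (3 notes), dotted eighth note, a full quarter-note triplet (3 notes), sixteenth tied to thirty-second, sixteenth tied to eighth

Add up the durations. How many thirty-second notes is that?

56

Each duration in thirty-second notes: dotted sixteenth note = 3; thirty-second = 1; dotted sixteenth note = 3; a full sixteenth-note quintuplet (5 notes) (five quintuplet sixteenths span one quarter) = 8; sixteenth note = 2; a full eighth-note triplet (3 notes) (three triplet eighths span one quarter) = 8; dotted eighth note = 6; a full quarter-note triplet (3 notes) (three triplet quarters span one half) = 16; sixteenth tied to thirty-second (sixteenth + thirty-second) = 3; sixteenth tied to eighth (sixteenth + eighth) = 6.
Total: 3 + 1 + 3 + 8 + 2 + 8 + 6 + 16 + 3 + 6 = 56 thirty-second notes.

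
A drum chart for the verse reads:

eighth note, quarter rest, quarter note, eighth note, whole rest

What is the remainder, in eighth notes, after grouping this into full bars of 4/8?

2

One bar of 4/8 = 4 eighth notes.
In eighth notes: eighth note = 1; quarter rest = 2; quarter note = 2; eighth note = 1; whole rest = 8.
Altogether 1 + 2 + 2 + 1 + 8 = 14.
14 ÷ 4 = 3 complete bars with 2 eighth notes remaining.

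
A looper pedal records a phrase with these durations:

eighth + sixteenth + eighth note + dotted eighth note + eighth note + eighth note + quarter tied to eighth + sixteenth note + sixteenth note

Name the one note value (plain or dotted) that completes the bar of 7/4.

The bar of 7/4 = 28 sixteenth notes.
In sixteenth notes: eighth = 2; sixteenth = 1; eighth note = 2; dotted eighth note = 3; eighth note = 2; eighth note = 2; quarter tied to eighth (quarter + eighth) = 6; sixteenth note = 1; sixteenth note = 1.
Total: 2 + 1 + 2 + 3 + 2 + 2 + 6 + 1 + 1 = 20.
Remaining: 28 − 20 = 8 sixteenth notes, which is a half note.

half note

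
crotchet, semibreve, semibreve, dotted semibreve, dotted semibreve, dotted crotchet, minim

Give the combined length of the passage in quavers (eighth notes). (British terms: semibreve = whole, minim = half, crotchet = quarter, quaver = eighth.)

49

In eighth notes: crotchet = 2; semibreve = 8; semibreve = 8; dotted semibreve = 12; dotted semibreve = 12; dotted crotchet = 3; minim = 4.
Adding: 2 + 8 + 8 + 12 + 12 + 3 + 4 = 49 eighth notes.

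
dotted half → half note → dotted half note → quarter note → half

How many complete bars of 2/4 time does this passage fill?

5

One bar of 2/4 = 2 quarter notes.
Working in quarter notes: dotted half = 3; half note = 2; dotted half note = 3; quarter note = 1; half = 2.
Total: 3 + 2 + 3 + 1 + 2 = 11.
11 ÷ 2 = 5 complete bars with 1 left over.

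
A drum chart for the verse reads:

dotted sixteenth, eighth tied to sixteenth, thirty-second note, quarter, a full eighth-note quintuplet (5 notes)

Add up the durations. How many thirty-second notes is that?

Each duration in thirty-second notes: dotted sixteenth = 3; eighth tied to sixteenth (eighth + sixteenth) = 6; thirty-second note = 1; quarter = 8; a full eighth-note quintuplet (5 notes) (five quintuplet eighths span one half) = 16.
Altogether 3 + 6 + 1 + 8 + 16 = 34 thirty-second notes.

34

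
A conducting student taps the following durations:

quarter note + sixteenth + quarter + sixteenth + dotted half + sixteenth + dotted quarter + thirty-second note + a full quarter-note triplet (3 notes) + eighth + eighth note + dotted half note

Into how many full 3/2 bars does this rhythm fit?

2

One bar of 3/2 = 48 thirty-second notes.
In thirty-second notes: quarter note = 8; sixteenth = 2; quarter = 8; sixteenth = 2; dotted half = 24; sixteenth = 2; dotted quarter = 12; thirty-second note = 1; a full quarter-note triplet (3 notes) (three triplet quarters span one half) = 16; eighth = 4; eighth note = 4; dotted half note = 24.
Adding: 8 + 2 + 8 + 2 + 24 + 2 + 12 + 1 + 16 + 4 + 4 + 24 = 107.
107 ÷ 48 = 2 complete bars with 11 left over.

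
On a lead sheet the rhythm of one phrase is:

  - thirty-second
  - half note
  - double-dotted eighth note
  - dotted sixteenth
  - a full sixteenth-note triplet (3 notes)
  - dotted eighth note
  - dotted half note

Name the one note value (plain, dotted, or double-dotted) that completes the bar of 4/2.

dotted sixteenth note

The bar of 4/2 = 64 thirty-second notes.
In thirty-second notes: thirty-second = 1; half note = 16; double-dotted eighth note = 7; dotted sixteenth = 3; a full sixteenth-note triplet (3 notes) (three triplet sixteenths span one eighth) = 4; dotted eighth note = 6; dotted half note = 24.
Total: 1 + 16 + 7 + 3 + 4 + 6 + 24 = 61.
Remaining: 64 − 61 = 3 thirty-second notes, which is a dotted sixteenth note.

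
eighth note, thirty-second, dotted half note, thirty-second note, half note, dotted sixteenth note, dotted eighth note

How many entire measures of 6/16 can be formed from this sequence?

4

One bar of 6/16 = 12 thirty-second notes.
Working in thirty-second notes: eighth note = 4; thirty-second = 1; dotted half note = 24; thirty-second note = 1; half note = 16; dotted sixteenth note = 3; dotted eighth note = 6.
Adding: 4 + 1 + 24 + 1 + 16 + 3 + 6 = 55.
55 ÷ 12 = 4 complete bars with 7 left over.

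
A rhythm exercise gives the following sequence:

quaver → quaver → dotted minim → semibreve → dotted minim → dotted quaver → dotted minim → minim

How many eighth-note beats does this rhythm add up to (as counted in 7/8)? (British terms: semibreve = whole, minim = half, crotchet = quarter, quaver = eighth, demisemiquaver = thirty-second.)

One eighth-note beat = 2 sixteenth notes.
Express everything in sixteenth notes: quaver = 2; quaver = 2; dotted minim = 12; semibreve = 16; dotted minim = 12; dotted quaver = 3; dotted minim = 12; minim = 8.
Altogether 2 + 2 + 12 + 16 + 12 + 3 + 12 + 8 = 67.
67 ÷ 2 = 33.5 beats.

33.5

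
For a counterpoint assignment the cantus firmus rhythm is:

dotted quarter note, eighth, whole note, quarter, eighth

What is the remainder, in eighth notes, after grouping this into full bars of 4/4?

One bar of 4/4 = 8 eighth notes.
Convert each value to eighth notes: dotted quarter note = 3; eighth = 1; whole note = 8; quarter = 2; eighth = 1.
Altogether 3 + 1 + 8 + 2 + 1 = 15.
15 ÷ 8 = 1 complete bar with 7 eighth notes remaining.

7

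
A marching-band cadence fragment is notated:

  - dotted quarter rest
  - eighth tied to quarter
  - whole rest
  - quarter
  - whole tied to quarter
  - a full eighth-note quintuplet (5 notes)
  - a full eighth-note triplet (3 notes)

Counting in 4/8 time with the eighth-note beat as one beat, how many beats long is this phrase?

32

One eighth-note beat = 2 sixteenth notes.
In sixteenth notes: dotted quarter rest = 6; eighth tied to quarter (eighth + quarter) = 6; whole rest = 16; quarter = 4; whole tied to quarter (whole + quarter) = 20; a full eighth-note quintuplet (5 notes) (five quintuplet eighths span one half) = 8; a full eighth-note triplet (3 notes) (three triplet eighths span one quarter) = 4.
Total: 6 + 6 + 16 + 4 + 20 + 8 + 4 = 64.
64 ÷ 2 = 32 beats.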